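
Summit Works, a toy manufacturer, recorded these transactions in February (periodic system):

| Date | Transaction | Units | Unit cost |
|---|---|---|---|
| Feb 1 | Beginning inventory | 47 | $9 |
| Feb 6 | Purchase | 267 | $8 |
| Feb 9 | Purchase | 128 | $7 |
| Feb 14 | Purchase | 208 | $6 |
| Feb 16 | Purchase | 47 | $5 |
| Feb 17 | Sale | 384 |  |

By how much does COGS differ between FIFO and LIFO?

$662

FIFO COGS: 47 @ $9 + 267 @ $8 + 70 @ $7 = $3,049
LIFO COGS: 47 @ $5 + 208 @ $6 + 128 @ $7 + 1 @ $8 = $2,387
Difference = |$3,049 − $2,387| = $662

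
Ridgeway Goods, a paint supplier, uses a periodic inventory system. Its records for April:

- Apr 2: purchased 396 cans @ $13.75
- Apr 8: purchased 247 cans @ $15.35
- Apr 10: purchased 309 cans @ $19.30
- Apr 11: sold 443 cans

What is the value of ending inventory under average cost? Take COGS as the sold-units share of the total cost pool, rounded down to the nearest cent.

Ending inventory = $8,126.98

Apr 11, sell 443: 443/952 × $15,200.15 → $7,073.17
Ending inventory (cost pool remaining) = $8,126.98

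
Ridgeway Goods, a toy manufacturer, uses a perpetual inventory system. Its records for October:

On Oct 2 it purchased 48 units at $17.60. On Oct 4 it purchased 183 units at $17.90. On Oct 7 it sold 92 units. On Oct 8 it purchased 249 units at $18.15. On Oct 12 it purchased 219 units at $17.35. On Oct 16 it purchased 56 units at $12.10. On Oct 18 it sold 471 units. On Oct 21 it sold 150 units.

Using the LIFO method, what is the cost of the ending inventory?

Oct 7, 92 sold [LIFO — newest first]: 92 @ $17.90 = $1,646.80
Oct 18, 471 sold [LIFO — newest first]: 56 @ $12.10 + 219 @ $17.35 + 196 @ $18.15 = $8,034.65
Oct 21, 150 sold [LIFO — newest first]: 53 @ $18.15 + 91 @ $17.90 + 6 @ $17.60 = $2,696.45
Total COGS = $1,646.80 + $8,034.65 + $2,696.45 = $12,377.90
Ending inventory: 42 @ $17.60 = $739.20
Check: goods available $13,117.10 = COGS $12,377.90 + ending $739.20

Ending inventory = $739.20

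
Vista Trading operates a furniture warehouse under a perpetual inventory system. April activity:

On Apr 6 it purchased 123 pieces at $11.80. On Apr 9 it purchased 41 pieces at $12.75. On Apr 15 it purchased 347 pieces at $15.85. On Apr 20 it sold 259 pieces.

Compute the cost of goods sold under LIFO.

COGS = $4,105.15

Apr 20, 259 sold [LIFO — newest first]: 259 @ $15.85 = $4,105.15
Ending inventory: 123 @ $11.80 + 41 @ $12.75 + 88 @ $15.85 = $3,368.95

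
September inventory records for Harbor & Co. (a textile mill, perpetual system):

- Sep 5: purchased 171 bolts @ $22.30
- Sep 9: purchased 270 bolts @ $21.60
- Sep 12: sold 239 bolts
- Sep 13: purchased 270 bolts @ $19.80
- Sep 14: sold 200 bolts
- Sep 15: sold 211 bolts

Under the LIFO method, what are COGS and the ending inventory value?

Sep 12, 239 sold [LIFO — newest first]: 239 @ $21.60 = $5,162.40
Sep 14, 200 sold [LIFO — newest first]: 200 @ $19.80 = $3,960.00
Sep 15, 211 sold [LIFO — newest first]: 70 @ $19.80 + 31 @ $21.60 + 110 @ $22.30 = $4,508.60
Total COGS = $5,162.40 + $3,960.00 + $4,508.60 = $13,631.00
Ending inventory: 61 @ $22.30 = $1,360.30

COGS = $13,631.00; ending inventory = $1,360.30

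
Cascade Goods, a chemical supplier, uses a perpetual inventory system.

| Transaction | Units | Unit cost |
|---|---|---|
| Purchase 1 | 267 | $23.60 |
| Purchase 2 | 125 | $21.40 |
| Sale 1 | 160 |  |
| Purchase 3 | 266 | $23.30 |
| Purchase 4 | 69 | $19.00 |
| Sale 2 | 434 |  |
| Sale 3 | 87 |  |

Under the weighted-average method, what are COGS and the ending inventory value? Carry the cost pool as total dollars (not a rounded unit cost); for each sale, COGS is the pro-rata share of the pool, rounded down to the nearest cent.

After Purchase 1: 267 on hand, pool $6,301.20 (≈ $23.6000 each)
After Purchase 2: 392 on hand, pool $8,976.20 (≈ $22.8985 each)
Sale 1, sell 160: 160/392 × $8,976.20 → $3,663.75
After Purchase 3: 498 on hand, pool $11,510.25 (≈ $23.1130 each)
After Purchase 4: 567 on hand, pool $12,821.25 (≈ $22.6124 each)
Sale 2, sell 434: 434/567 × $12,821.25 → $9,813.79
Sale 3, sell 87: 87/133 × $3,007.46 → $1,967.28
Total COGS = $3,663.75 + $9,813.79 + $1,967.28 = $15,444.82
Ending inventory (cost pool remaining) = $1,040.18

COGS = $15,444.82; ending inventory = $1,040.18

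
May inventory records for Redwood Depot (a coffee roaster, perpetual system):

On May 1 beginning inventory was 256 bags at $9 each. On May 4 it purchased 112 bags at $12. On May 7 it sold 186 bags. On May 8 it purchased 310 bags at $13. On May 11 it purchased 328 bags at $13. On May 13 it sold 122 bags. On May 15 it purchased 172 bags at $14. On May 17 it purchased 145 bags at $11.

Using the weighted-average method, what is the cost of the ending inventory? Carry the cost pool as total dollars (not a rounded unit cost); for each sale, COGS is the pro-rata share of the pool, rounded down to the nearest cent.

After May 1: 256 on hand, pool $2,304.00 (≈ $9.0000 each)
After May 4: 368 on hand, pool $3,648.00 (≈ $9.9130 each)
May 7, sell 186: 186/368 × $3,648.00 → $1,843.82
After May 8: 492 on hand, pool $5,834.18 (≈ $11.8581 each)
After May 11: 820 on hand, pool $10,098.18 (≈ $12.3149 each)
May 13, sell 122: 122/820 × $10,098.18 → $1,502.41
After May 15: 870 on hand, pool $11,003.77 (≈ $12.6480 each)
After May 17: 1015 on hand, pool $12,598.77 (≈ $12.4126 each)
Total COGS = $1,843.82 + $1,502.41 = $3,346.23
Ending inventory (cost pool remaining) = $12,598.77
Check: goods available $15,945.00 = COGS $3,346.23 + ending $12,598.77

Ending inventory = $12,598.77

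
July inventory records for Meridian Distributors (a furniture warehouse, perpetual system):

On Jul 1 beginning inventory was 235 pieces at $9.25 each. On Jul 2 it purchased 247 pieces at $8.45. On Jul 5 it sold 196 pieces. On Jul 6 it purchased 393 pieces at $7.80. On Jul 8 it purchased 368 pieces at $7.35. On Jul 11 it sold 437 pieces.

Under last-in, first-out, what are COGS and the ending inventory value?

Jul 5, 196 sold [LIFO — newest first]: 196 @ $8.45 = $1,656.20
Jul 11, 437 sold [LIFO — newest first]: 368 @ $7.35 + 69 @ $7.80 = $3,243.00
Total COGS = $1,656.20 + $3,243.00 = $4,899.20
Ending inventory: 235 @ $9.25 + 51 @ $8.45 + 324 @ $7.80 = $5,131.90
Check: goods available $10,031.10 = COGS $4,899.20 + ending $5,131.90

COGS = $4,899.20; ending inventory = $5,131.90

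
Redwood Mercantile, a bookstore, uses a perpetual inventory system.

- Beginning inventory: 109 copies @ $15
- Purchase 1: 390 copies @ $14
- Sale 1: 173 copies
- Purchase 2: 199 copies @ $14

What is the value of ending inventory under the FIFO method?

Sale 1 (173) [FIFO — oldest first]: 109 @ $15 + 64 @ $14 = $2,531
Ending inventory: 326 @ $14 + 199 @ $14 = $7,350

Ending inventory = $7,350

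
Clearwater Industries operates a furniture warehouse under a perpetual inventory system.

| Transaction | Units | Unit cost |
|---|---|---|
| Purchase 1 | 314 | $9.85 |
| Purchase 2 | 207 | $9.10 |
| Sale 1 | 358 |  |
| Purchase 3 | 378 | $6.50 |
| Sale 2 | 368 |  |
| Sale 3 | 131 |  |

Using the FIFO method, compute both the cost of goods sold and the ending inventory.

COGS = $7,160.60; ending inventory = $273.00

Sale 1 (358) [FIFO — oldest first]: 314 @ $9.85 + 44 @ $9.10 = $3,493.30
Sale 2 (368) [FIFO — oldest first]: 163 @ $9.10 + 205 @ $6.50 = $2,815.80
Sale 3 (131) [FIFO — oldest first]: 131 @ $6.50 = $851.50
Total COGS = $3,493.30 + $2,815.80 + $851.50 = $7,160.60
Ending inventory: 42 @ $6.50 = $273.00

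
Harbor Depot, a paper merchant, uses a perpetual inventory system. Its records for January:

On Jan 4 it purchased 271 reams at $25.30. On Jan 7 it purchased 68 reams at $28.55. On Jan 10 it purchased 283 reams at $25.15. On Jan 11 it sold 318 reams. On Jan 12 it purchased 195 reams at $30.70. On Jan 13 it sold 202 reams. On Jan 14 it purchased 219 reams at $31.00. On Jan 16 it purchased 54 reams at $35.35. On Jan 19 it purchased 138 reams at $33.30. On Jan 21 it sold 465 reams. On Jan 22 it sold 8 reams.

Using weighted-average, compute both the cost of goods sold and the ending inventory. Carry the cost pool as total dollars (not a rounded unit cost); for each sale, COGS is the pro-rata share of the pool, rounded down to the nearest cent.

COGS = $28,063.27; ending inventory = $7,131.68

After Jan 4: 271 on hand, pool $6,856.30 (≈ $25.3000 each)
After Jan 7: 339 on hand, pool $8,797.70 (≈ $25.9519 each)
After Jan 10: 622 on hand, pool $15,915.15 (≈ $25.5871 each)
Jan 11, sell 318: 318/622 × $15,915.15 → $8,136.68
After Jan 12: 499 on hand, pool $13,764.97 (≈ $27.5851 each)
Jan 13, sell 202: 202/499 × $13,764.97 → $5,572.19
After Jan 14: 516 on hand, pool $14,981.78 (≈ $29.0345 each)
After Jan 16: 570 on hand, pool $16,890.68 (≈ $29.6328 each)
After Jan 19: 708 on hand, pool $21,486.08 (≈ $30.3476 each)
Jan 21, sell 465: 465/708 × $21,486.08 → $14,111.62
Jan 22, sell 8: 8/243 × $7,374.46 → $242.78
Total COGS = $8,136.68 + $5,572.19 + $14,111.62 + $242.78 = $28,063.27
Ending inventory (cost pool remaining) = $7,131.68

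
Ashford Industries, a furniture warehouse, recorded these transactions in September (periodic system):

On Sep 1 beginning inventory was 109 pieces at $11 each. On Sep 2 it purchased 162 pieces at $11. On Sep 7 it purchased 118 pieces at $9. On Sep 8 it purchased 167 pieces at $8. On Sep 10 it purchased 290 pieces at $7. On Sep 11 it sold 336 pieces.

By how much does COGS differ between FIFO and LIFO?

FIFO COGS: 109 @ $11 + 162 @ $11 + 65 @ $9 = $3,566
LIFO COGS: 290 @ $7 + 46 @ $8 = $2,398
Difference = |$3,566 − $2,398| = $1,168

$1,168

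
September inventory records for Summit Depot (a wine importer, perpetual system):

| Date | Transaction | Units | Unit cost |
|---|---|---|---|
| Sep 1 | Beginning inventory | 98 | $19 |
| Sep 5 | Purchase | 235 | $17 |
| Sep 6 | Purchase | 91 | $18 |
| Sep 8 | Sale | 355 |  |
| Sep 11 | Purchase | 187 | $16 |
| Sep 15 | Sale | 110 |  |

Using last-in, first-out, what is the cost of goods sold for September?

COGS = $7,944

Sep 8, 355 sold [LIFO — newest first]: 91 @ $18 + 235 @ $17 + 29 @ $19 = $6,184
Sep 15, 110 sold [LIFO — newest first]: 110 @ $16 = $1,760
Total COGS = $6,184 + $1,760 = $7,944
Ending inventory: 69 @ $19 + 77 @ $16 = $2,543
Check: goods available $10,487 = COGS $7,944 + ending $2,543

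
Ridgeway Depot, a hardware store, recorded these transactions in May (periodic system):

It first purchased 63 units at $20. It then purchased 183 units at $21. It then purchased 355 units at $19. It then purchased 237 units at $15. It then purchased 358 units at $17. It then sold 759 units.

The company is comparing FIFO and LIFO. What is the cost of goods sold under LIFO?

FIFO COGS: 63 @ $20 + 183 @ $21 + 355 @ $19 + 158 @ $15 = $14,218
LIFO COGS: 358 @ $17 + 237 @ $15 + 164 @ $19 = $12,757

COGS = $12,757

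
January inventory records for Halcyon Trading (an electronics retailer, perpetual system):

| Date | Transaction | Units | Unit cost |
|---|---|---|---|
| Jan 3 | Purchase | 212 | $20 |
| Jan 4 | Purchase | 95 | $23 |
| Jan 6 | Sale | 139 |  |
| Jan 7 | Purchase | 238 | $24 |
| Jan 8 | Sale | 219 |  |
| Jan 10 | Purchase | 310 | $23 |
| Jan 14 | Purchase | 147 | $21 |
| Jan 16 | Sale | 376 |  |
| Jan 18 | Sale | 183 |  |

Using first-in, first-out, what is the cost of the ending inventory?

Ending inventory = $1,785

Jan 6, 139 sold [FIFO — oldest first]: 139 @ $20 = $2,780
Jan 8, 219 sold [FIFO — oldest first]: 73 @ $20 + 95 @ $23 + 51 @ $24 = $4,869
Jan 16, 376 sold [FIFO — oldest first]: 187 @ $24 + 189 @ $23 = $8,835
Jan 18, 183 sold [FIFO — oldest first]: 121 @ $23 + 62 @ $21 = $4,085
Total COGS = $2,780 + $4,869 + $8,835 + $4,085 = $20,569
Ending inventory: 85 @ $21 = $1,785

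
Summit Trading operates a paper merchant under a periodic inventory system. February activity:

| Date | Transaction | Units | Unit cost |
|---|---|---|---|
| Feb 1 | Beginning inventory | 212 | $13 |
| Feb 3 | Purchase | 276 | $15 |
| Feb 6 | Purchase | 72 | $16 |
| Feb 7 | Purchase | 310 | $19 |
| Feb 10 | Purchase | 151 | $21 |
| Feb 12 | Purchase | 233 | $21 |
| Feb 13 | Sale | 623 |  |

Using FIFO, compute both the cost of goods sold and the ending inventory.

COGS = $9,245; ending inventory = $12,757

Feb 13, 623 sold [FIFO — oldest first]: 212 @ $13 + 276 @ $15 + 72 @ $16 + 63 @ $19 = $9,245
Ending inventory: 247 @ $19 + 151 @ $21 + 233 @ $21 = $12,757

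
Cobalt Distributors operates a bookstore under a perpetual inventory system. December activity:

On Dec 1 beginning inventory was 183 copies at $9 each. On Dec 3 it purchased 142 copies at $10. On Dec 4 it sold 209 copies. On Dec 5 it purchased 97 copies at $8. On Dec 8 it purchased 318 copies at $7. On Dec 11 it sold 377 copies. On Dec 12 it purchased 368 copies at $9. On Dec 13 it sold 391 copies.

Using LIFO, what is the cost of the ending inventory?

Ending inventory = $1,164

Dec 4, 209 sold [LIFO — newest first]: 142 @ $10 + 67 @ $9 = $2,023
Dec 11, 377 sold [LIFO — newest first]: 318 @ $7 + 59 @ $8 = $2,698
Dec 13, 391 sold [LIFO — newest first]: 368 @ $9 + 23 @ $8 = $3,496
Total COGS = $2,023 + $2,698 + $3,496 = $8,217
Ending inventory: 116 @ $9 + 15 @ $8 = $1,164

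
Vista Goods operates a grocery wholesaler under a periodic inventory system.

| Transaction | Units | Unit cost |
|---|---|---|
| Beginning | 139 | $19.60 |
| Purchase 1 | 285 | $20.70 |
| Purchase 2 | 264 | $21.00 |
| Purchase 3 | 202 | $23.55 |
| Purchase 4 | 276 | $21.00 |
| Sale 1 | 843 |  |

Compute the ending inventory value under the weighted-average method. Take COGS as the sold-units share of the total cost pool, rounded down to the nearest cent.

Sale 1, sell 843: 843/1166 × $24,721.00 → $17,872.90
Ending inventory (cost pool remaining) = $6,848.10
Check: goods available $24,721.00 = COGS $17,872.90 + ending $6,848.10

Ending inventory = $6,848.10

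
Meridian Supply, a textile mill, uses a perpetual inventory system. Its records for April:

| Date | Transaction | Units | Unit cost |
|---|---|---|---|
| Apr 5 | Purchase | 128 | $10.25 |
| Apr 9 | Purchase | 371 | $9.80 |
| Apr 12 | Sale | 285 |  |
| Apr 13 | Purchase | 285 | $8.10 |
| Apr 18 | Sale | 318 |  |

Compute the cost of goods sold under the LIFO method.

COGS = $5,424.90

Apr 12, 285 sold [LIFO — newest first]: 285 @ $9.80 = $2,793.00
Apr 18, 318 sold [LIFO — newest first]: 285 @ $8.10 + 33 @ $9.80 = $2,631.90
Total COGS = $2,793.00 + $2,631.90 = $5,424.90
Ending inventory: 128 @ $10.25 + 53 @ $9.80 = $1,831.40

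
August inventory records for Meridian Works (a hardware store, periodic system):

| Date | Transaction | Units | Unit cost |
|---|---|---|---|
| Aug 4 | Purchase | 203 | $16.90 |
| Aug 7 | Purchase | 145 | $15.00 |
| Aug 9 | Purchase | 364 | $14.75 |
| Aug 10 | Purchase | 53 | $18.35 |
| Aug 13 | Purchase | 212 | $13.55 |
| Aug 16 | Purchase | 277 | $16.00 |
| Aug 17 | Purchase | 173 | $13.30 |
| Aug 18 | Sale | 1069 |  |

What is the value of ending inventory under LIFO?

Aug 18, 1069 sold [LIFO — newest first]: 173 @ $13.30 + 277 @ $16.00 + 212 @ $13.55 + 53 @ $18.35 + 354 @ $14.75 = $15,799.55
Ending inventory: 203 @ $16.90 + 145 @ $15.00 + 10 @ $14.75 = $5,753.20
Check: goods available $21,552.75 = COGS $15,799.55 + ending $5,753.20

Ending inventory = $5,753.20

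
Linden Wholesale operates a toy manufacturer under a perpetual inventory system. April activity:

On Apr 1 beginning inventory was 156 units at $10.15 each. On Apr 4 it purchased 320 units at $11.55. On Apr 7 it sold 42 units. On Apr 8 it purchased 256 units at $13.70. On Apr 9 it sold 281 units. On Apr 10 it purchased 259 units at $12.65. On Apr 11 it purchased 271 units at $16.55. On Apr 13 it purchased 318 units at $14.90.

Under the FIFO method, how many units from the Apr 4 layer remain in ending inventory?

153

Apr 7, 42 sold [FIFO — oldest first]: 42 @ $10.15 = $426.30
Apr 9, 281 sold [FIFO — oldest first]: 114 @ $10.15 + 167 @ $11.55 = $3,085.95
Total COGS = $426.30 + $3,085.95 = $3,512.25
Ending inventory: 153 @ $11.55 + 256 @ $13.70 + 259 @ $12.65 + 271 @ $16.55 + 318 @ $14.90 = $17,773.95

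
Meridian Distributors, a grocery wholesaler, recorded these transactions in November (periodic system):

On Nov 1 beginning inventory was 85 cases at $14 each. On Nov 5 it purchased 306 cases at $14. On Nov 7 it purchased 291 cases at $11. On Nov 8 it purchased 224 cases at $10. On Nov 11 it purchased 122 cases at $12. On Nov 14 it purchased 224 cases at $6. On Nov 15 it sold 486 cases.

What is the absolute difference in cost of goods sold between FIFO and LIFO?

$2,311

FIFO COGS: 85 @ $14 + 306 @ $14 + 95 @ $11 = $6,519
LIFO COGS: 224 @ $6 + 122 @ $12 + 140 @ $10 = $4,208
Difference = |$6,519 − $4,208| = $2,311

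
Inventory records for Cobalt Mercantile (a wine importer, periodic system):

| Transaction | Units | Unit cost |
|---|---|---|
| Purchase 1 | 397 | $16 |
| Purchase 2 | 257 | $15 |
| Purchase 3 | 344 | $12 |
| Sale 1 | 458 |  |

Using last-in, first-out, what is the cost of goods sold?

Sale 1 (458) [LIFO — newest first]: 344 @ $12 + 114 @ $15 = $5,838
Ending inventory: 397 @ $16 + 143 @ $15 = $8,497
Check: goods available $14,335 = COGS $5,838 + ending $8,497

COGS = $5,838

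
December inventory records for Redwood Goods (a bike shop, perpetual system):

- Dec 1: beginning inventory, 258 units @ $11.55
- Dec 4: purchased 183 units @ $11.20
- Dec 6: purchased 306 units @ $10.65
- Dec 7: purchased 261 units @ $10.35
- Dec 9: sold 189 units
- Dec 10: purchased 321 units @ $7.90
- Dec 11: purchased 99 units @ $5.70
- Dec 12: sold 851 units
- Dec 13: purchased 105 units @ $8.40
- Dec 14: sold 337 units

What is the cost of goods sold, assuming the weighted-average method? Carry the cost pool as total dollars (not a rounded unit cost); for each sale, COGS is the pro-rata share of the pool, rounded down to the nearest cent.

After Dec 1: 258 on hand, pool $2,979.90 (≈ $11.5500 each)
After Dec 4: 441 on hand, pool $5,029.50 (≈ $11.4048 each)
After Dec 6: 747 on hand, pool $8,288.40 (≈ $11.0956 each)
After Dec 7: 1008 on hand, pool $10,989.75 (≈ $10.9025 each)
Dec 9, sell 189: 189/1008 × $10,989.75 → $2,060.57
After Dec 10: 1140 on hand, pool $11,465.08 (≈ $10.0571 each)
After Dec 11: 1239 on hand, pool $12,029.38 (≈ $9.7089 each)
Dec 12, sell 851: 851/1239 × $12,029.38 → $8,262.31
After Dec 13: 493 on hand, pool $4,649.07 (≈ $9.4302 each)
Dec 14, sell 337: 337/493 × $4,649.07 → $3,177.96
Total COGS = $2,060.57 + $8,262.31 + $3,177.96 = $13,500.84
Ending inventory (cost pool remaining) = $1,471.11

COGS = $13,500.84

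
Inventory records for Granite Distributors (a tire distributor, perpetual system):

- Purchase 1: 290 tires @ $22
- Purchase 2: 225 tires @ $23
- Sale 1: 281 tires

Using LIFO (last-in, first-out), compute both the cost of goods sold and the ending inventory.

Sale 1 (281) [LIFO — newest first]: 225 @ $23 + 56 @ $22 = $6,407
Ending inventory: 234 @ $22 = $5,148
Check: goods available $11,555 = COGS $6,407 + ending $5,148

COGS = $6,407; ending inventory = $5,148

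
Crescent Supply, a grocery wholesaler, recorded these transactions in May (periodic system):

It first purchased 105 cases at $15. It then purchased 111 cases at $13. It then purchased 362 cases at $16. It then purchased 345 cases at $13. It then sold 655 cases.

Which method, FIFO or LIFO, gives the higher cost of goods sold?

FIFO COGS: 105 @ $15 + 111 @ $13 + 362 @ $16 + 77 @ $13 = $9,811
LIFO COGS: 345 @ $13 + 310 @ $16 = $9,445

FIFO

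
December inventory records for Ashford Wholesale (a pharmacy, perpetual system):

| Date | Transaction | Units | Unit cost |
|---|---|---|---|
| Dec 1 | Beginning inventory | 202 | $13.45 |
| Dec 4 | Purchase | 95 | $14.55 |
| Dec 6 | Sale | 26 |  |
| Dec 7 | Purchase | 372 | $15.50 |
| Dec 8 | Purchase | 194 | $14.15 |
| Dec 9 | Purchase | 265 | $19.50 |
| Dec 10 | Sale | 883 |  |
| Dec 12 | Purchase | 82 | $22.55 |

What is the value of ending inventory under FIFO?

Dec 6, 26 sold [FIFO — oldest first]: 26 @ $13.45 = $349.70
Dec 10, 883 sold [FIFO — oldest first]: 176 @ $13.45 + 95 @ $14.55 + 372 @ $15.50 + 194 @ $14.15 + 46 @ $19.50 = $13,157.55
Total COGS = $349.70 + $13,157.55 = $13,507.25
Ending inventory: 219 @ $19.50 + 82 @ $22.55 = $6,119.60
Check: goods available $19,626.85 = COGS $13,507.25 + ending $6,119.60

Ending inventory = $6,119.60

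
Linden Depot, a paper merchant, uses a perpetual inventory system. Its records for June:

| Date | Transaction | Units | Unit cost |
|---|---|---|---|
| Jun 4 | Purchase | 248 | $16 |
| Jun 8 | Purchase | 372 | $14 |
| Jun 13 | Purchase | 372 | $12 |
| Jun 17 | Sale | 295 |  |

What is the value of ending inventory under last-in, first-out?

Ending inventory = $10,100

Jun 17, 295 sold [LIFO — newest first]: 295 @ $12 = $3,540
Ending inventory: 248 @ $16 + 372 @ $14 + 77 @ $12 = $10,100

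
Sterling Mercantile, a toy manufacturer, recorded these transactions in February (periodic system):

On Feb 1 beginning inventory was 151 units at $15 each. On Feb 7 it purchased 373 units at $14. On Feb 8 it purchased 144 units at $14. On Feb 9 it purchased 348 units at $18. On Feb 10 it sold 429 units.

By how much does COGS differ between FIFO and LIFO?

FIFO COGS: 151 @ $15 + 278 @ $14 = $6,157
LIFO COGS: 348 @ $18 + 81 @ $14 = $7,398
Difference = |$6,157 − $7,398| = $1,241

$1,241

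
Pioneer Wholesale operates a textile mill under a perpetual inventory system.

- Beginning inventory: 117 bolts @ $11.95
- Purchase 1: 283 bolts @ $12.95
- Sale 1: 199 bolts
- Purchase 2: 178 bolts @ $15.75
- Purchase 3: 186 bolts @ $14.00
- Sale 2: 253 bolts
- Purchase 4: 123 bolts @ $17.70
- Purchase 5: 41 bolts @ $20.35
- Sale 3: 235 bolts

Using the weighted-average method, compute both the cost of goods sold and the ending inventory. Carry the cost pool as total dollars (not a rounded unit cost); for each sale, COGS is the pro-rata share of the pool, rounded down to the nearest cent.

After Beginning: 117 on hand, pool $1,398.15 (≈ $11.9500 each)
After Purchase 1: 400 on hand, pool $5,063.00 (≈ $12.6575 each)
Sale 1, sell 199: 199/400 × $5,063.00 → $2,518.84
After Purchase 2: 379 on hand, pool $5,347.66 (≈ $14.1099 each)
After Purchase 3: 565 on hand, pool $7,951.66 (≈ $14.0737 each)
Sale 2, sell 253: 253/565 × $7,951.66 → $3,560.65
After Purchase 4: 435 on hand, pool $6,568.11 (≈ $15.0991 each)
After Purchase 5: 476 on hand, pool $7,402.46 (≈ $15.5514 each)
Sale 3, sell 235: 235/476 × $7,402.46 → $3,654.57
Total COGS = $2,518.84 + $3,560.65 + $3,654.57 = $9,734.06
Ending inventory (cost pool remaining) = $3,747.89
Check: goods available $13,481.95 = COGS $9,734.06 + ending $3,747.89

COGS = $9,734.06; ending inventory = $3,747.89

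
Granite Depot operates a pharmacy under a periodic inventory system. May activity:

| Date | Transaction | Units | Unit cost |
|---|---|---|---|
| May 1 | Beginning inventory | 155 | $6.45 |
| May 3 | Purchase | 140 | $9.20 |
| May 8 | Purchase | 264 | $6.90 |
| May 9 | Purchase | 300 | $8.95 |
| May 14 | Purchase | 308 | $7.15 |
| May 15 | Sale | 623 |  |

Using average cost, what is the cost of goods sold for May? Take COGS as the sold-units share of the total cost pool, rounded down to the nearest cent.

COGS = $4,802.78

May 15, sell 623: 623/1167 × $8,996.55 → $4,802.78
Ending inventory (cost pool remaining) = $4,193.77
Check: goods available $8,996.55 = COGS $4,802.78 + ending $4,193.77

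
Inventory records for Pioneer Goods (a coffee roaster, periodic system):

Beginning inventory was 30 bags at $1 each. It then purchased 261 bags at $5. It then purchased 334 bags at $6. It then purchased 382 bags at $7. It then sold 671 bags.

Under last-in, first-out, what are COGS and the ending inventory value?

COGS = $4,408; ending inventory = $1,605

Sale 1 (671) [LIFO — newest first]: 382 @ $7 + 289 @ $6 = $4,408
Ending inventory: 30 @ $1 + 261 @ $5 + 45 @ $6 = $1,605
Check: goods available $6,013 = COGS $4,408 + ending $1,605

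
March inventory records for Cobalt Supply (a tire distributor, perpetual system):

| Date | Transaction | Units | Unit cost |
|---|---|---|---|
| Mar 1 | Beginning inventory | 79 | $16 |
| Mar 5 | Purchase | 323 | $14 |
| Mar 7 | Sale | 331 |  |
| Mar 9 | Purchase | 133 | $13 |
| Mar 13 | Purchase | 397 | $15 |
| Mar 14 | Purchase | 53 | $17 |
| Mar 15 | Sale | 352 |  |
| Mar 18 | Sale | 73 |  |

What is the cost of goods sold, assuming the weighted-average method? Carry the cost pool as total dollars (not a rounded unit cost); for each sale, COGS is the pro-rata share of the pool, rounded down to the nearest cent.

COGS = $11,007.11

After Mar 1: 79 on hand, pool $1,264.00 (≈ $16.0000 each)
After Mar 5: 402 on hand, pool $5,786.00 (≈ $14.3930 each)
Mar 7, sell 331: 331/402 × $5,786.00 → $4,764.09
After Mar 9: 204 on hand, pool $2,750.91 (≈ $13.4849 each)
After Mar 13: 601 on hand, pool $8,705.91 (≈ $14.4857 each)
After Mar 14: 654 on hand, pool $9,606.91 (≈ $14.6895 each)
Mar 15, sell 352: 352/654 × $9,606.91 → $5,170.69
Mar 18, sell 73: 73/302 × $4,436.22 → $1,072.33
Total COGS = $4,764.09 + $5,170.69 + $1,072.33 = $11,007.11
Ending inventory (cost pool remaining) = $3,363.89
Check: goods available $14,371.00 = COGS $11,007.11 + ending $3,363.89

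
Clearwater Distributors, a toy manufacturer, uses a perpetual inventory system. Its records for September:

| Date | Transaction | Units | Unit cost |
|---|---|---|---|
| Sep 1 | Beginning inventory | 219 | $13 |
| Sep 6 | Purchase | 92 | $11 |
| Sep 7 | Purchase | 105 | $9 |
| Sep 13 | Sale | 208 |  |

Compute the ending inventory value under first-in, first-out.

Ending inventory = $2,100

Sep 13, 208 sold [FIFO — oldest first]: 208 @ $13 = $2,704
Ending inventory: 11 @ $13 + 92 @ $11 + 105 @ $9 = $2,100
Check: goods available $4,804 = COGS $2,704 + ending $2,100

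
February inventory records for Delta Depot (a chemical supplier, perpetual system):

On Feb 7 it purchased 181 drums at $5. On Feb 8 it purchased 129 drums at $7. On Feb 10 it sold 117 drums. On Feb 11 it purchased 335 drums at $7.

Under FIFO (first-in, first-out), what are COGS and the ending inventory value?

Feb 10, 117 sold [FIFO — oldest first]: 117 @ $5 = $585
Ending inventory: 64 @ $5 + 129 @ $7 + 335 @ $7 = $3,568

COGS = $585; ending inventory = $3,568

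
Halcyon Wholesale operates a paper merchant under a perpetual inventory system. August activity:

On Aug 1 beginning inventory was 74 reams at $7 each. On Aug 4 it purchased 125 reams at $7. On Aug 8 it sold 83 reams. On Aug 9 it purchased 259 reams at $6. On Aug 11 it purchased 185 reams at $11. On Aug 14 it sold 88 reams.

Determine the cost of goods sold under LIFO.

Aug 8, 83 sold [LIFO — newest first]: 83 @ $7 = $581
Aug 14, 88 sold [LIFO — newest first]: 88 @ $11 = $968
Total COGS = $581 + $968 = $1,549
Ending inventory: 74 @ $7 + 42 @ $7 + 259 @ $6 + 97 @ $11 = $3,433

COGS = $1,549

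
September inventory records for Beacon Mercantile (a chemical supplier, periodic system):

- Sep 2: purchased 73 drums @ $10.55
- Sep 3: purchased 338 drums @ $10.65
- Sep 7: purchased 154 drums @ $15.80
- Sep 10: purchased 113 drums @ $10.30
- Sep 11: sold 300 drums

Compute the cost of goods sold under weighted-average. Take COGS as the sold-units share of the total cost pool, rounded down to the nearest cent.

COGS = $3,525.19

Sep 11, sell 300: 300/678 × $7,966.95 → $3,525.19
Ending inventory (cost pool remaining) = $4,441.76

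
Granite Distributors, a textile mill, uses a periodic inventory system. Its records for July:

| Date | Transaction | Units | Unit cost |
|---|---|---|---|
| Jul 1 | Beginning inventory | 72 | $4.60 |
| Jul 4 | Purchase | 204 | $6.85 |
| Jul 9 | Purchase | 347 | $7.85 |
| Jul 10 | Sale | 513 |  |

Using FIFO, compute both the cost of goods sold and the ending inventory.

Jul 10, 513 sold [FIFO — oldest first]: 72 @ $4.60 + 204 @ $6.85 + 237 @ $7.85 = $3,589.05
Ending inventory: 110 @ $7.85 = $863.50
Check: goods available $4,452.55 = COGS $3,589.05 + ending $863.50

COGS = $3,589.05; ending inventory = $863.50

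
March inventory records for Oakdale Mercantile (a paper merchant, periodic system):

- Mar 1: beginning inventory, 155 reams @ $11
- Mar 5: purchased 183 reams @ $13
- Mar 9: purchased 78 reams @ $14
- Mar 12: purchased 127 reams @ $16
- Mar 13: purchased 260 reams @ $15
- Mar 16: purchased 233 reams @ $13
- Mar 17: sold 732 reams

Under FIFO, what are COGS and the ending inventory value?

COGS = $10,043; ending inventory = $4,094

Mar 17, 732 sold [FIFO — oldest first]: 155 @ $11 + 183 @ $13 + 78 @ $14 + 127 @ $16 + 189 @ $15 = $10,043
Ending inventory: 71 @ $15 + 233 @ $13 = $4,094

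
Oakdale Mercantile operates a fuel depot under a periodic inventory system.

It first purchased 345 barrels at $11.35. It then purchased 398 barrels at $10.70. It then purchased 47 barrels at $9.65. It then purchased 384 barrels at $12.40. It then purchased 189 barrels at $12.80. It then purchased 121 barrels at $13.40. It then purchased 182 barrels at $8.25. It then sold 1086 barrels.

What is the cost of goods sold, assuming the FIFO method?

COGS = $12,298.30

Sale 1 (1086) [FIFO — oldest first]: 345 @ $11.35 + 398 @ $10.70 + 47 @ $9.65 + 296 @ $12.40 = $12,298.30
Ending inventory: 88 @ $12.40 + 189 @ $12.80 + 121 @ $13.40 + 182 @ $8.25 = $6,633.30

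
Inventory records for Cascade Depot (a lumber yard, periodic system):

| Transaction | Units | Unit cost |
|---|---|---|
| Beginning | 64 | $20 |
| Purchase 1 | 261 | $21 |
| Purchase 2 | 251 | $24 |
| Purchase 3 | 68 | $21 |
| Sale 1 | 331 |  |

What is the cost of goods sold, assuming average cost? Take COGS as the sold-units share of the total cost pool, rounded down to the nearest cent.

Sale 1, sell 331: 331/644 × $14,213.00 → $7,305.12
Ending inventory (cost pool remaining) = $6,907.88

COGS = $7,305.12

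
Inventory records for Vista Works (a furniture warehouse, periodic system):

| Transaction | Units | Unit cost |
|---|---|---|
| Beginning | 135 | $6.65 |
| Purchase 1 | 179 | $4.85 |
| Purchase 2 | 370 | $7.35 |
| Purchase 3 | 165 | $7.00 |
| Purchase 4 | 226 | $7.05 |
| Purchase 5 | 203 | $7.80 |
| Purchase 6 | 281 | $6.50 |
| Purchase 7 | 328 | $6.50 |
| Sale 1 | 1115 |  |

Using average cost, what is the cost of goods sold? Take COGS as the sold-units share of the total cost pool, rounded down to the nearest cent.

Sale 1, sell 1115: 1115/1887 × $12,775.60 → $7,548.91
Ending inventory (cost pool remaining) = $5,226.69
Check: goods available $12,775.60 = COGS $7,548.91 + ending $5,226.69

COGS = $7,548.91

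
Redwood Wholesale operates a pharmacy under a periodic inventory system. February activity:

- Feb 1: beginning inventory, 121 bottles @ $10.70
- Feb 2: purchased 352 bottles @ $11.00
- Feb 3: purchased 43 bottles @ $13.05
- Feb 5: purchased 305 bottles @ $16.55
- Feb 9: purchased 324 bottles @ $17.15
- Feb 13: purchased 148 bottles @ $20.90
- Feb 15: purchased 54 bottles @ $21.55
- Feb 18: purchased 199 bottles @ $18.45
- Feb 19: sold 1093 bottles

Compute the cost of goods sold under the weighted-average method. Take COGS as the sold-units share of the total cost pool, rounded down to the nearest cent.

COGS = $17,151.93

Feb 19, sell 1093: 1093/1546 × $24,260.65 → $17,151.93
Ending inventory (cost pool remaining) = $7,108.72
Check: goods available $24,260.65 = COGS $17,151.93 + ending $7,108.72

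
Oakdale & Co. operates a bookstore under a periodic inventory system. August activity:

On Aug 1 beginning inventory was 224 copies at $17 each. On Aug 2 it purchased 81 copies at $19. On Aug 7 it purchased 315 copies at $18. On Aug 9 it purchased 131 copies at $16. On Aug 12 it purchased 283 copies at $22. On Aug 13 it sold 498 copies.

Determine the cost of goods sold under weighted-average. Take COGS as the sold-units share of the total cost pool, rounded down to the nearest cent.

Aug 13, sell 498: 498/1034 × $19,339.00 → $9,314.14
Ending inventory (cost pool remaining) = $10,024.86
Check: goods available $19,339.00 = COGS $9,314.14 + ending $10,024.86

COGS = $9,314.14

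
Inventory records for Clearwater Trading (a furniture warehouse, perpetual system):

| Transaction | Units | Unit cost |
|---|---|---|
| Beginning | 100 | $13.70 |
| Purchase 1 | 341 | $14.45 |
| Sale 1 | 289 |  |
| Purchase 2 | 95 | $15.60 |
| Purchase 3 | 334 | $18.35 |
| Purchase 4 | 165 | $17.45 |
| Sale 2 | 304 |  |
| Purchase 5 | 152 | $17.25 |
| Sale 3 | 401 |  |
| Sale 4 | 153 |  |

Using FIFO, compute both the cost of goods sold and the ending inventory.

COGS = $18,719.60; ending inventory = $690.00

Sale 1 (289) [FIFO — oldest first]: 100 @ $13.70 + 189 @ $14.45 = $4,101.05
Sale 2 (304) [FIFO — oldest first]: 152 @ $14.45 + 95 @ $15.60 + 57 @ $18.35 = $4,724.35
Sale 3 (401) [FIFO — oldest first]: 277 @ $18.35 + 124 @ $17.45 = $7,246.75
Sale 4 (153) [FIFO — oldest first]: 41 @ $17.45 + 112 @ $17.25 = $2,647.45
Total COGS = $4,101.05 + $4,724.35 + $7,246.75 + $2,647.45 = $18,719.60
Ending inventory: 40 @ $17.25 = $690.00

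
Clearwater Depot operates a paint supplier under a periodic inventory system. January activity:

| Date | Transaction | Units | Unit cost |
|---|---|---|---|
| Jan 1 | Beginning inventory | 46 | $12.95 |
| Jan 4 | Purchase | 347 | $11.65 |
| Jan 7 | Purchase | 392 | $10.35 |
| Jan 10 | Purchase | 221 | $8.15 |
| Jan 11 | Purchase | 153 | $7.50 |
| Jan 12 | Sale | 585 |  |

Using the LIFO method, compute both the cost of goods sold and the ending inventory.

COGS = $5,132.50; ending inventory = $6,511.60

Jan 12, 585 sold [LIFO — newest first]: 153 @ $7.50 + 221 @ $8.15 + 211 @ $10.35 = $5,132.50
Ending inventory: 46 @ $12.95 + 347 @ $11.65 + 181 @ $10.35 = $6,511.60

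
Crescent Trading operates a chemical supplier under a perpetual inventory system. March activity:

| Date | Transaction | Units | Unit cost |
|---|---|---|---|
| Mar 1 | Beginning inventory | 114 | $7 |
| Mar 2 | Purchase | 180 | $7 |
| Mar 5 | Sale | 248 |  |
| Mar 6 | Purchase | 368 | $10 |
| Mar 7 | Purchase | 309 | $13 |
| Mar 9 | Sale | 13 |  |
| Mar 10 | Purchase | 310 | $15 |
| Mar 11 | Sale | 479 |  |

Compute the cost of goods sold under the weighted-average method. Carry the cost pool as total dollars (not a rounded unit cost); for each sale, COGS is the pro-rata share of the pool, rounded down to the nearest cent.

COGS = $7,761.93

After Mar 1: 114 on hand, pool $798.00 (≈ $7.0000 each)
After Mar 2: 294 on hand, pool $2,058.00 (≈ $7.0000 each)
Mar 5, sell 248: 248/294 × $2,058.00 → $1,736.00
After Mar 6: 414 on hand, pool $4,002.00 (≈ $9.6667 each)
After Mar 7: 723 on hand, pool $8,019.00 (≈ $11.0913 each)
Mar 9, sell 13: 13/723 × $8,019.00 → $144.18
After Mar 10: 1020 on hand, pool $12,524.82 (≈ $12.2792 each)
Mar 11, sell 479: 479/1020 × $12,524.82 → $5,881.75
Total COGS = $1,736.00 + $144.18 + $5,881.75 = $7,761.93
Ending inventory (cost pool remaining) = $6,643.07
Check: goods available $14,405.00 = COGS $7,761.93 + ending $6,643.07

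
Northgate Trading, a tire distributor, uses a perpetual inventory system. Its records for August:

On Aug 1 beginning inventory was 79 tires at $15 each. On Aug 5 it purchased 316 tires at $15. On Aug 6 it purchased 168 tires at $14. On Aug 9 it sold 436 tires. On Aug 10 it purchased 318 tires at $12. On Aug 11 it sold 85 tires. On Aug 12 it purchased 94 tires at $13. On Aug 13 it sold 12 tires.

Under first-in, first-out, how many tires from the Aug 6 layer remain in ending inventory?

30

Aug 9, 436 sold [FIFO — oldest first]: 79 @ $15 + 316 @ $15 + 41 @ $14 = $6,499
Aug 11, 85 sold [FIFO — oldest first]: 85 @ $14 = $1,190
Aug 13, 12 sold [FIFO — oldest first]: 12 @ $14 = $168
Total COGS = $6,499 + $1,190 + $168 = $7,857
Ending inventory: 30 @ $14 + 318 @ $12 + 94 @ $13 = $5,458
Check: goods available $13,315 = COGS $7,857 + ending $5,458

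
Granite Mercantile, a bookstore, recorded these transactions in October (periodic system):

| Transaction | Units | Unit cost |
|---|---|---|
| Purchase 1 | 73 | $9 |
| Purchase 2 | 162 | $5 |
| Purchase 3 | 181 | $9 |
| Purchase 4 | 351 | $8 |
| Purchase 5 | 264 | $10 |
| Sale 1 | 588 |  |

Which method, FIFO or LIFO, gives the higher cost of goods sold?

LIFO

FIFO COGS: 73 @ $9 + 162 @ $5 + 181 @ $9 + 172 @ $8 = $4,472
LIFO COGS: 264 @ $10 + 324 @ $8 = $5,232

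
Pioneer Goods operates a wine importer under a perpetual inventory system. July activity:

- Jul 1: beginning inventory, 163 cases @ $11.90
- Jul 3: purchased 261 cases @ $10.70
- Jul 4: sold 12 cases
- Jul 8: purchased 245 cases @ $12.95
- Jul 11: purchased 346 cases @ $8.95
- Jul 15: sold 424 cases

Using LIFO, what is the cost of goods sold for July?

COGS = $4,235.20

Jul 4, 12 sold [LIFO — newest first]: 12 @ $10.70 = $128.40
Jul 15, 424 sold [LIFO — newest first]: 346 @ $8.95 + 78 @ $12.95 = $4,106.80
Total COGS = $128.40 + $4,106.80 = $4,235.20
Ending inventory: 163 @ $11.90 + 249 @ $10.70 + 167 @ $12.95 = $6,766.65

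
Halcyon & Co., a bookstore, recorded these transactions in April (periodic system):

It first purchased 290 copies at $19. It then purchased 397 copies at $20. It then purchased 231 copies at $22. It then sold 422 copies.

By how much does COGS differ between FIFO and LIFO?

$752

FIFO COGS: 290 @ $19 + 132 @ $20 = $8,150
LIFO COGS: 231 @ $22 + 191 @ $20 = $8,902
Difference = |$8,150 − $8,902| = $752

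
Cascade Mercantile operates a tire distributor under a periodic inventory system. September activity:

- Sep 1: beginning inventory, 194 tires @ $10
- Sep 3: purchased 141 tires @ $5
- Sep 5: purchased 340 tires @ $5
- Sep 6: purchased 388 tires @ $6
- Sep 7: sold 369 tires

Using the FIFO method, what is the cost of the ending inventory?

Ending inventory = $3,858

Sep 7, 369 sold [FIFO — oldest first]: 194 @ $10 + 141 @ $5 + 34 @ $5 = $2,815
Ending inventory: 306 @ $5 + 388 @ $6 = $3,858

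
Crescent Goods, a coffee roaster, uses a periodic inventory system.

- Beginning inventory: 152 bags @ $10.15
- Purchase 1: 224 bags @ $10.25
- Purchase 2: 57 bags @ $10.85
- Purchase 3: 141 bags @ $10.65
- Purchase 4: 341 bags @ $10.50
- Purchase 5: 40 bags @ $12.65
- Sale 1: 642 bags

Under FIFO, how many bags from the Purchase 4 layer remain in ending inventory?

273

Sale 1 (642) [FIFO — oldest first]: 152 @ $10.15 + 224 @ $10.25 + 57 @ $10.85 + 141 @ $10.65 + 68 @ $10.50 = $6,672.90
Ending inventory: 273 @ $10.50 + 40 @ $12.65 = $3,372.50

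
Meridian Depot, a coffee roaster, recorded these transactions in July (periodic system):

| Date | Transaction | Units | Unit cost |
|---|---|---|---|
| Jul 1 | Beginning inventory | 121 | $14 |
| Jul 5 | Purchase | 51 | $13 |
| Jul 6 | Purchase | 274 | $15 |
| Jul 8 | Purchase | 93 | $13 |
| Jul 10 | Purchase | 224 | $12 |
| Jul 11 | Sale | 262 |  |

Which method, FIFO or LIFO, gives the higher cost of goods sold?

FIFO COGS: 121 @ $14 + 51 @ $13 + 90 @ $15 = $3,707
LIFO COGS: 224 @ $12 + 38 @ $13 = $3,182

FIFO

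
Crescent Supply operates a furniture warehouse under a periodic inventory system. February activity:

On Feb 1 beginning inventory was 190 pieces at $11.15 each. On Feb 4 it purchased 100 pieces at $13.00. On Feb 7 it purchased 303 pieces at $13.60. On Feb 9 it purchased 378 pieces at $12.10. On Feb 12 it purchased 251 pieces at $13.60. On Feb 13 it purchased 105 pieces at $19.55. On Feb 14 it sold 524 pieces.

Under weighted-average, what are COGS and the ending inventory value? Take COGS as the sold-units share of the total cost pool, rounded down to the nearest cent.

COGS = $6,941.69; ending inventory = $10,637.76

Feb 14, sell 524: 524/1327 × $17,579.45 → $6,941.69
Ending inventory (cost pool remaining) = $10,637.76
Check: goods available $17,579.45 = COGS $6,941.69 + ending $10,637.76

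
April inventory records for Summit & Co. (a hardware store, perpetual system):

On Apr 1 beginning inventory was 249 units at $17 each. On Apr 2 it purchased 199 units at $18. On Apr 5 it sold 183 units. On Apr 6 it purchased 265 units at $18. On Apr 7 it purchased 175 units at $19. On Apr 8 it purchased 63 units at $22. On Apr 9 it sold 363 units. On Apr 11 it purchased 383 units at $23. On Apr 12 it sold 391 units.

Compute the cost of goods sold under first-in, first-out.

Apr 5, 183 sold [FIFO — oldest first]: 183 @ $17 = $3,111
Apr 9, 363 sold [FIFO — oldest first]: 66 @ $17 + 199 @ $18 + 98 @ $18 = $6,468
Apr 12, 391 sold [FIFO — oldest first]: 167 @ $18 + 175 @ $19 + 49 @ $22 = $7,409
Total COGS = $3,111 + $6,468 + $7,409 = $16,988
Ending inventory: 14 @ $22 + 383 @ $23 = $9,117

COGS = $16,988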